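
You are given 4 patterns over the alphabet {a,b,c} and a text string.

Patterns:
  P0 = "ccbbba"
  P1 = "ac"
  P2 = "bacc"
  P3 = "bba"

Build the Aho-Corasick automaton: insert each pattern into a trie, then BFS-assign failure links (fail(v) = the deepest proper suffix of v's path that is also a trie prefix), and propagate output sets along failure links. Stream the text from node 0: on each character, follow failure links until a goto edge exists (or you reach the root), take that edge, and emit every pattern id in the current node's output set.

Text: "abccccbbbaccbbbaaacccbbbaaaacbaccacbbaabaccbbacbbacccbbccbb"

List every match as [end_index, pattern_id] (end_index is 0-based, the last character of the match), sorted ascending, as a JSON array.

Build:
Trie (insert patterns):
  n0 'ε': a→7 b→9 c→1
  n1 'c': c→2
  n2 'cc': b→3
  n3 'ccb': b→4
  n4 'ccbb': b→5
  n5 'ccbbb': a→6
  n6 'ccbbba': ·  [P0 ends]
  n7 'a': c→8
  n8 'ac': ·  [P1 ends]
  n9 'b': a→10 b→13
  n10 'ba': c→11
  n11 'bac': c→12
  n12 'bacc': ·  [P2 ends]
  n13 'bb': a→14
  n14 'bba': ·  [P3 ends]

BFS fail/out derivation:
  n1('c'): parent n0 fail=0; on 'c' 0 → fail=0;  out ∅∪∅=∅
  n7('a'): parent n0 fail=0; on 'a' 0 → fail=0;  out ∅∪∅=∅
  n9('b'): parent n0 fail=0; on 'b' 0 → fail=0;  out ∅∪∅=∅
  n2('cc'): parent n1 fail=0; on 'c' 0 → fail=1;  out ∅∪∅=∅
  n8('ac'): parent n7 fail=0; on 'c' 0 → fail=1;  out {1}∪∅={1}
  n10('ba'): parent n9 fail=0; on 'a' 0 → fail=7;  out ∅∪∅=∅
  n13('bb'): parent n9 fail=0; on 'b' 0 → fail=9;  out ∅∪∅=∅
  n3('ccb'): parent n2 fail=1; on 'b' 1→0 → fail=9;  out ∅∪∅=∅
  n11('bac'): parent n10 fail=7; on 'c' 7 → fail=8;  out ∅∪{1}={1}
  n14('bba'): parent n13 fail=9; on 'a' 9 → fail=10;  out {3}∪∅={3}
  n4('ccbb'): parent n3 fail=9; on 'b' 9 → fail=13;  out ∅∪∅=∅
  n12('bacc'): parent n11 fail=8; on 'c' 8→1 → fail=2;  out {2}∪∅={2}
  n5('ccbbb'): parent n4 fail=13; on 'b' 13→9 → fail=13;  out ∅∪∅=∅
  n6('ccbbba'): parent n5 fail=13; on 'a' 13 → fail=14;  out {0}∪{3}={0,3}

Scan:
[0] read 'a'  n0⇒n7
[1] read 'b'  n7⇒n9 ·f
[2] read 'c'  n9⇒n1 ·f
[3] read 'c'  n1⇒n2
[4] read 'c'  n2⇒n2 ·f
[5] read 'c'  n2⇒n2 ·f
[6] read 'b'  n2⇒n3
[7] read 'b'  n3⇒n4
[8] read 'b'  n4⇒n5
[9] read 'a'  n5⇒n6  ** P0@[4:9],P3@[7:9]
[10] read 'c'  n6⇒n11 ·f  ** P1@[9:10]
[11] read 'c'  n11⇒n12  ** P2@[8:11]
[12] read 'b'  n12⇒n3 ·f
[13] read 'b'  n3⇒n4
[14] read 'b'  n4⇒n5
[15] read 'a'  n5⇒n6  ** P0@[10:15],P3@[13:15]
[16] read 'a'  n6⇒n7 ·f
[17] read 'a'  n7⇒n7 ·f
[18] read 'c'  n7⇒n8  ** P1@[17:18]
[19] read 'c'  n8⇒n2 ·f
[20] read 'c'  n2⇒n2 ·f
[21] read 'b'  n2⇒n3
[22] read 'b'  n3⇒n4
[23] read 'b'  n4⇒n5
[24] read 'a'  n5⇒n6  ** P0@[19:24],P3@[22:24]
[25] read 'a'  n6⇒n7 ·f
[26] read 'a'  n7⇒n7 ·f
[27] read 'a'  n7⇒n7 ·f
[28] read 'c'  n7⇒n8  ** P1@[27:28]
[29] read 'b'  n8⇒n9 ·f
[30] read 'a'  n9⇒n10
[31] read 'c'  n10⇒n11  ** P1@[30:31]
[32] read 'c'  n11⇒n12  ** P2@[29:32]
[33] read 'a'  n12⇒n7 ·f
[34] read 'c'  n7⇒n8  ** P1@[33:34]
[35] read 'b'  n8⇒n9 ·f
[36] read 'b'  n9⇒n13
[37] read 'a'  n13⇒n14  ** P3@[35:37]
[38] read 'a'  n14⇒n7 ·f
[39] read 'b'  n7⇒n9 ·f
[40] read 'a'  n9⇒n10
[41] read 'c'  n10⇒n11  ** P1@[40:41]
[42] read 'c'  n11⇒n12  ** P2@[39:42]
[43] read 'b'  n12⇒n3 ·f
[44] read 'b'  n3⇒n4
[45] read 'a'  n4⇒n14 ·f  ** P3@[43:45]
[46] read 'c'  n14⇒n11 ·f  ** P1@[45:46]
[47] read 'b'  n11⇒n9 ·f
[48] read 'b'  n9⇒n13
[49] read 'a'  n13⇒n14  ** P3@[47:49]
[50] read 'c'  n14⇒n11 ·f  ** P1@[49:50]
[51] read 'c'  n11⇒n12  ** P2@[48:51]
[52] read 'c'  n12⇒n2 ·f
[53] read 'b'  n2⇒n3
[54] read 'b'  n3⇒n4
[55] read 'c'  n4⇒n1 ·f
[56] read 'c'  n1⇒n2
[57] read 'b'  n2⇒n3
[58] read 'b'  n3⇒n4

Result: [[9,0],[9,3],[10,1],[11,2],[15,0],[15,3],[18,1],[24,0],[24,3],[28,1],[31,1],[32,2],[34,1],[37,3],[41,1],[42,2],[45,3],[46,1],[49,3],[50,1],[51,2]]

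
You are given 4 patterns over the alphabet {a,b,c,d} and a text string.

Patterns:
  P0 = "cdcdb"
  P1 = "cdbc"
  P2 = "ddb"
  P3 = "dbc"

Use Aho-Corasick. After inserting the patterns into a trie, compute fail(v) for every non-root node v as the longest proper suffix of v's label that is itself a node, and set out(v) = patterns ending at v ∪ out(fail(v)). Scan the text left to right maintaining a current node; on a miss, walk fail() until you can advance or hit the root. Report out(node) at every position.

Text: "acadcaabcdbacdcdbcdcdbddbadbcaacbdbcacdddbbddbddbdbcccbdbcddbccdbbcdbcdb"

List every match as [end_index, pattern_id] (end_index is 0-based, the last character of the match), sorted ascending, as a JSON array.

Construct AC machine:
Trie (insert patterns):
  n0 'ε': c→1 d→8
  n1 'c': d→2
  n2 'cd': b→6 c→3
  n3 'cdc': d→4
  n4 'cdcd': b→5
  n5 'cdcdb': ·  ←P0
  n6 'cdb': c→7
  n7 'cdbc': ·  ←P1
  n8 'd': b→11 d→9
  n9 'dd': b→10
  n10 'ddb': ·  ←P2
  n11 'db': c→12
  n12 'dbc': ·  ←P3

Failure links (BFS by depth):
  n1('c'): parent n0 fail=0; on 'c' 0 → fail=0;  out ∅∪∅=∅
  n8('d'): parent n0 fail=0; on 'd' 0 → fail=0;  out ∅∪∅=∅
  n2('cd'): parent n1 fail=0; on 'd' 0 → fail=8;  out ∅∪∅=∅
  n9('dd'): parent n8 fail=0; on 'd' 0 → fail=8;  out ∅∪∅=∅
  n11('db'): parent n8 fail=0; on 'b' 0 → fail=0;  out ∅∪∅=∅
  n3('cdc'): parent n2 fail=8; on 'c' 8→0 → fail=1;  out ∅∪∅=∅
  n6('cdb'): parent n2 fail=8; on 'b' 8 → fail=11;  out ∅∪∅=∅
  n10('ddb'): parent n9 fail=8; on 'b' 8 → fail=11;  out {2}∪∅={2}
  n12('dbc'): parent n11 fail=0; on 'c' 0 → fail=1;  out {3}∪∅={3}
  n4('cdcd'): parent n3 fail=1; on 'd' 1 → fail=2;  out ∅∪∅=∅
  n7('cdbc'): parent n6 fail=11; on 'c' 11 → fail=12;  out {1}∪{3}={1,3}
  n5('cdcdb'): parent n4 fail=2; on 'b' 2 → fail=6;  out {0}∪∅={0}

Scan:
[0] read 'a'  n0⇒n0
[1] read 'c'  n0⇒n1
[2] read 'a'  n1⇒n0 (fail-walked)
[3] read 'd'  n0⇒n8
[4] read 'c'  n8⇒n1 (fail-walked)
[5] read 'a'  n1⇒n0 (fail-walked)
[6] read 'a'  n0⇒n0
[7] read 'b'  n0⇒n0
[8] read 'c'  n0⇒n1
[9] read 'd'  n1⇒n2
[10] read 'b'  n2⇒n6
[11] read 'a'  n6⇒n0 (fail-walked)
[12] read 'c'  n0⇒n1
[13] read 'd'  n1⇒n2
[14] read 'c'  n2⇒n3
[15] read 'd'  n3⇒n4
[16] read 'b'  n4⇒n5  ** P0@[12:16]
[17] read 'c'  n5⇒n7 (fail-walked)  ** P1@[14:17],P3@[15:17]
[18] read 'd'  n7⇒n2 (fail-walked)
[19] read 'c'  n2⇒n3
[20] read 'd'  n3⇒n4
[21] read 'b'  n4⇒n5  ** P0@[17:21]
[22] read 'd'  n5⇒n8 (fail-walked)
[23] read 'd'  n8⇒n9
[24] read 'b'  n9⇒n10  ** P2@[22:24]
[25] read 'a'  n10⇒n0 (fail-walked)
[26] read 'd'  n0⇒n8
[27] read 'b'  n8⇒n11
[28] read 'c'  n11⇒n12  ** P3@[26:28]
[29] read 'a'  n12⇒n0 (fail-walked)
[30] read 'a'  n0⇒n0
[31] read 'c'  n0⇒n1
[32] read 'b'  n1⇒n0 (fail-walked)
[33] read 'd'  n0⇒n8
[34] read 'b'  n8⇒n11
[35] read 'c'  n11⇒n12  ** P3@[33:35]
[36] read 'a'  n12⇒n0 (fail-walked)
[37] read 'c'  n0⇒n1
[38] read 'd'  n1⇒n2
[39] read 'd'  n2⇒n9 (fail-walked)
[40] read 'd'  n9⇒n9 (fail-walked)
[41] read 'b'  n9⇒n10  ** P2@[39:41]
[42] read 'b'  n10⇒n0 (fail-walked)
[43] read 'd'  n0⇒n8
[44] read 'd'  n8⇒n9
[45] read 'b'  n9⇒n10  ** P2@[43:45]
[46] read 'd'  n10⇒n8 (fail-walked)
[47] read 'd'  n8⇒n9
[48] read 'b'  n9⇒n10  ** P2@[46:48]
[49] read 'd'  n10⇒n8 (fail-walked)
[50] read 'b'  n8⇒n11
[51] read 'c'  n11⇒n12  ** P3@[49:51]
[52] read 'c'  n12⇒n1 (fail-walked)
[53] read 'c'  n1⇒n1 (fail-walked)
[54] read 'b'  n1⇒n0 (fail-walked)
[55] read 'd'  n0⇒n8
[56] read 'b'  n8⇒n11
[57] read 'c'  n11⇒n12  ** P3@[55:57]
[58] read 'd'  n12⇒n2 (fail-walked)
[59] read 'd'  n2⇒n9 (fail-walked)
[60] read 'b'  n9⇒n10  ** P2@[58:60]
[61] read 'c'  n10⇒n12 (fail-walked)  ** P3@[59:61]
[62] read 'c'  n12⇒n1 (fail-walked)
[63] read 'd'  n1⇒n2
[64] read 'b'  n2⇒n6
[65] read 'b'  n6⇒n0 (fail-walked)
[66] read 'c'  n0⇒n1
[67] read 'd'  n1⇒n2
[68] read 'b'  n2⇒n6
[69] read 'c'  n6⇒n7  ** P1@[66:69],P3@[67:69]
[70] read 'd'  n7⇒n2 (fail-walked)
[71] read 'b'  n2⇒n6

Result: [[16,0],[17,1],[17,3],[21,0],[24,2],[28,3],[35,3],[41,2],[45,2],[48,2],[51,3],[57,3],[60,2],[61,3],[69,1],[69,3]]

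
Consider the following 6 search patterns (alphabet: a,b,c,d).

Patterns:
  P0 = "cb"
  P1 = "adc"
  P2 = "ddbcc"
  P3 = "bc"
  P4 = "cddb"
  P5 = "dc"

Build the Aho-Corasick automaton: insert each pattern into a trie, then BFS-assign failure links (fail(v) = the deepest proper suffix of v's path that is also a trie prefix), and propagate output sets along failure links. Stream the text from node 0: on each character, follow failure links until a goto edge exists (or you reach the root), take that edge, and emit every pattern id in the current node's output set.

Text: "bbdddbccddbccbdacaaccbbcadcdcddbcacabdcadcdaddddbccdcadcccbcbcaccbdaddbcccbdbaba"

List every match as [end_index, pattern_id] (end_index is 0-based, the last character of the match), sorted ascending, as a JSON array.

Build:
Trie nodes:
  n0 'ε': a→3 b→11 c→1 d→6
  n1 'c': b→2 d→13
  n2 'cb': ·  [P0 ends]
  n3 'a': d→4
  n4 'ad': c→5
  n5 'adc': ·  [P1 ends]
  n6 'd': c→16 d→7
  n7 'dd': b→8
  n8 'ddb': c→9
  n9 'ddbc': c→10
  n10 'ddbcc': ·  [P2 ends]
  n11 'b': c→12
  n12 'bc': ·  [P3 ends]
  n13 'cd': d→14
  n14 'cdd': b→15
  n15 'cddb': ·  [P4 ends]
  n16 'dc': ·  [P5 ends]

Failure links (BFS by depth):
  fail(1) 'c': from fail(0)=0 chase 'c': 0 ⇒ 0;  out=∅∪out(0)=∅
  fail(3) 'a': from fail(0)=0 chase 'a': 0 ⇒ 0;  out=∅∪out(0)=∅
  fail(6) 'd': from fail(0)=0 chase 'd': 0 ⇒ 0;  out=∅∪out(0)=∅
  fail(11) 'b': from fail(0)=0 chase 'b': 0 ⇒ 0;  out=∅∪out(0)=∅
  fail(2) 'cb': from fail(1)=0 chase 'b': 0 ⇒ 11;  out={0}∪out(11)={0}
  fail(4) 'ad': from fail(3)=0 chase 'd': 0 ⇒ 6;  out=∅∪out(6)=∅
  fail(7) 'dd': from fail(6)=0 chase 'd': 0 ⇒ 6;  out=∅∪out(6)=∅
  fail(12) 'bc': from fail(11)=0 chase 'c': 0 ⇒ 1;  out={3}∪out(1)={3}
  fail(13) 'cd': from fail(1)=0 chase 'd': 0 ⇒ 6;  out=∅∪out(6)=∅
  fail(16) 'dc': from fail(6)=0 chase 'c': 0 ⇒ 1;  out={5}∪out(1)={5}
  fail(5) 'adc': from fail(4)=6 chase 'c': 6 ⇒ 16;  out={1}∪out(16)={1,5}
  fail(8) 'ddb': from fail(7)=6 chase 'b': 6→0 ⇒ 11;  out=∅∪out(11)=∅
  fail(14) 'cdd': from fail(13)=6 chase 'd': 6 ⇒ 7;  out=∅∪out(7)=∅
  fail(9) 'ddbc': from fail(8)=11 chase 'c': 11 ⇒ 12;  out=∅∪out(12)={3}
  fail(15) 'cddb': from fail(14)=7 chase 'b': 7 ⇒ 8;  out={4}∪out(8)={4}
  fail(10) 'ddbcc': from fail(9)=12 chase 'c': 12→1→0 ⇒ 1;  out={2}∪out(1)={2}

Scan:
i=0 'b': node 0→11
i=1 'b': node 11→11 (fail-walked)
i=2 'd': node 11→6 (fail-walked)
i=3 'd': node 6→7
i=4 'd': node 7→7 (fail-walked)
i=5 'b': node 7→8
i=6 'c': node 8→9  ** P3@[5:6]
i=7 'c': node 9→10  ** P2@[3:7]
i=8 'd': node 10→13 (fail-walked)
i=9 'd': node 13→14
i=10 'b': node 14→15  ** P4@[7:10]
i=11 'c': node 15→9 (fail-walked)  ** P3@[10:11]
i=12 'c': node 9→10  ** P2@[8:12]
i=13 'b': node 10→2 (fail-walked)  ** P0@[12:13]
i=14 'd': node 2→6 (fail-walked)
i=15 'a': node 6→3 (fail-walked)
i=16 'c': node 3→1 (fail-walked)
i=17 'a': node 1→3 (fail-walked)
i=18 'a': node 3→3 (fail-walked)
i=19 'c': node 3→1 (fail-walked)
i=20 'c': node 1→1 (fail-walked)
i=21 'b': node 1→2  ** P0@[20:21]
i=22 'b': node 2→11 (fail-walked)
i=23 'c': node 11→12  ** P3@[22:23]
i=24 'a': node 12→3 (fail-walked)
i=25 'd': node 3→4
i=26 'c': node 4→5  ** P1@[24:26],P5@[25:26]
i=27 'd': node 5→13 (fail-walked)
i=28 'c': node 13→16 (fail-walked)  ** P5@[27:28]
i=29 'd': node 16→13 (fail-walked)
i=30 'd': node 13→14
i=31 'b': node 14→15  ** P4@[28:31]
i=32 'c': node 15→9 (fail-walked)  ** P3@[31:32]
i=33 'a': node 9→3 (fail-walked)
i=34 'c': node 3→1 (fail-walked)
i=35 'a': node 1→3 (fail-walked)
i=36 'b': node 3→11 (fail-walked)
i=37 'd': node 11→6 (fail-walked)
i=38 'c': node 6→16  ** P5@[37:38]
i=39 'a': node 16→3 (fail-walked)
i=40 'd': node 3→4
i=41 'c': node 4→5  ** P1@[39:41],P5@[40:41]
i=42 'd': node 5→13 (fail-walked)
i=43 'a': node 13→3 (fail-walked)
i=44 'd': node 3→4
i=45 'd': node 4→7 (fail-walked)
i=46 'd': node 7→7 (fail-walked)
i=47 'd': node 7→7 (fail-walked)
i=48 'b': node 7→8
i=49 'c': node 8→9  ** P3@[48:49]
i=50 'c': node 9→10  ** P2@[46:50]
i=51 'd': node 10→13 (fail-walked)
i=52 'c': node 13→16 (fail-walked)  ** P5@[51:52]
i=53 'a': node 16→3 (fail-walked)
i=54 'd': node 3→4
i=55 'c': node 4→5  ** P1@[53:55],P5@[54:55]
i=56 'c': node 5→1 (fail-walked)
i=57 'c': node 1→1 (fail-walked)
i=58 'b': node 1→2  ** P0@[57:58]
i=59 'c': node 2→12 (fail-walked)  ** P3@[58:59]
i=60 'b': node 12→2 (fail-walked)  ** P0@[59:60]
i=61 'c': node 2→12 (fail-walked)  ** P3@[60:61]
i=62 'a': node 12→3 (fail-walked)
i=63 'c': node 3→1 (fail-walked)
i=64 'c': node 1→1 (fail-walked)
i=65 'b': node 1→2  ** P0@[64:65]
i=66 'd': node 2→6 (fail-walked)
i=67 'a': node 6→3 (fail-walked)
i=68 'd': node 3→4
i=69 'd': node 4→7 (fail-walked)
i=70 'b': node 7→8
i=71 'c': node 8→9  ** P3@[70:71]
i=72 'c': node 9→10  ** P2@[68:72]
i=73 'c': node 10→1 (fail-walked)
i=74 'b': node 1→2  ** P0@[73:74]
i=75 'd': node 2→6 (fail-walked)
i=76 'b': node 6→11 (fail-walked)
i=77 'a': node 11→3 (fail-walked)
i=78 'b': node 3→11 (fail-walked)
i=79 'a': node 11→3 (fail-walked)

Matches: [[6,3],[7,2],[10,4],[11,3],[12,2],[13,0],[21,0],[23,3],[26,1],[26,5],[28,5],[31,4],[32,3],[38,5],[41,1],[41,5],[49,3],[50,2],[52,5],[55,1],[55,5],[58,0],[59,3],[60,0],[61,3],[65,0],[71,3],[72,2],[74,0]]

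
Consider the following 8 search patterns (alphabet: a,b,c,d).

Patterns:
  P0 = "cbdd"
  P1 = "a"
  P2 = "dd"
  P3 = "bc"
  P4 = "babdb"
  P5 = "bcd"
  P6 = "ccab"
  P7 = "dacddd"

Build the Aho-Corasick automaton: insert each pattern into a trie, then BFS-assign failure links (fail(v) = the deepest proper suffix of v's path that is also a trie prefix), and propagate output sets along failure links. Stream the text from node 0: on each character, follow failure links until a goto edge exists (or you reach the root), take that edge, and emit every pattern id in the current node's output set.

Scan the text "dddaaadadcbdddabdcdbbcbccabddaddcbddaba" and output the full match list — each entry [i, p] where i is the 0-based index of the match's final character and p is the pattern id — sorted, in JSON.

Construct AC machine:
Trie (insert patterns):
  0='ε' goto a→5 b→8 c→1 d→6
  1='c' goto b→2 c→15
  2='cb' goto d→3
  3='cbd' goto d→4
  4='cbdd' goto ·  ←P0
  5='a' goto ·  ←P1
  6='d' goto a→18 d→7
  7='dd' goto ·  ←P2
  8='b' goto a→10 c→9
  9='bc' goto d→14  ←P3
  10='ba' goto b→11
  11='bab' goto d→12
  12='babd' goto b→13
  13='babdb' goto ·  ←P4
  14='bcd' goto ·  ←P5
  15='cc' goto a→16
  16='cca' goto b→17
  17='ccab' goto ·  ←P6
  18='da' goto c→19
  19='dac' goto d→20
  20='dacd' goto d→21
  21='dacdd' goto d→22
  22='dacddd' goto ·  ←P7

Failure links (BFS by depth):
  fail(1) 'c': from fail(0)=0 chase 'c': 0 ⇒ 0;  out=∅∪out(0)=∅
  fail(5) 'a': from fail(0)=0 chase 'a': 0 ⇒ 0;  out={1}∪out(0)={1}
  fail(6) 'd': from fail(0)=0 chase 'd': 0 ⇒ 0;  out=∅∪out(0)=∅
  fail(8) 'b': from fail(0)=0 chase 'b': 0 ⇒ 0;  out=∅∪out(0)=∅
  fail(2) 'cb': from fail(1)=0 chase 'b': 0 ⇒ 8;  out=∅∪out(8)=∅
  fail(7) 'dd': from fail(6)=0 chase 'd': 0 ⇒ 6;  out={2}∪out(6)={2}
  fail(9) 'bc': from fail(8)=0 chase 'c': 0 ⇒ 1;  out={3}∪out(1)={3}
  fail(10) 'ba': from fail(8)=0 chase 'a': 0 ⇒ 5;  out=∅∪out(5)={1}
  fail(15) 'cc': from fail(1)=0 chase 'c': 0 ⇒ 1;  out=∅∪out(1)=∅
  fail(18) 'da': from fail(6)=0 chase 'a': 0 ⇒ 5;  out=∅∪out(5)={1}
  fail(3) 'cbd': from fail(2)=8 chase 'd': 8→0 ⇒ 6;  out=∅∪out(6)=∅
  fail(11) 'bab': from fail(10)=5 chase 'b': 5→0 ⇒ 8;  out=∅∪out(8)=∅
  fail(14) 'bcd': from fail(9)=1 chase 'd': 1→0 ⇒ 6;  out={5}∪out(6)={5}
  fail(16) 'cca': from fail(15)=1 chase 'a': 1→0 ⇒ 5;  out=∅∪out(5)={1}
  fail(19) 'dac': from fail(18)=5 chase 'c': 5→0 ⇒ 1;  out=∅∪out(1)=∅
  fail(4) 'cbdd': from fail(3)=6 chase 'd': 6 ⇒ 7;  out={0}∪out(7)={0,2}
  fail(12) 'babd': from fail(11)=8 chase 'd': 8→0 ⇒ 6;  out=∅∪out(6)=∅
  fail(17) 'ccab': from fail(16)=5 chase 'b': 5→0 ⇒ 8;  out={6}∪out(8)={6}
  fail(20) 'dacd': from fail(19)=1 chase 'd': 1→0 ⇒ 6;  out=∅∪out(6)=∅
  fail(13) 'babdb': from fail(12)=6 chase 'b': 6→0 ⇒ 8;  out={4}∪out(8)={4}
  fail(21) 'dacdd': from fail(20)=6 chase 'd': 6 ⇒ 7;  out=∅∪out(7)={2}
  fail(22) 'dacddd': from fail(21)=7 chase 'd': 7→6 ⇒ 7;  out={7}∪out(7)={2,7}

Scan:
i=0 'd': node 0→6
i=1 'd': node 6→7  ** P2@[0:1]
i=2 'd': node 7→7 ·f  ** P2@[1:2]
i=3 'a': node 7→18 ·f  ** P1@[3:3]
i=4 'a': node 18→5 ·f  ** P1@[4:4]
i=5 'a': node 5→5 ·f  ** P1@[5:5]
i=6 'd': node 5→6 ·f
i=7 'a': node 6→18  ** P1@[7:7]
i=8 'd': node 18→6 ·f
i=9 'c': node 6→1 ·f
i=10 'b': node 1→2
i=11 'd': node 2→3
i=12 'd': node 3→4  ** P0@[9:12],P2@[11:12]
i=13 'd': node 4→7 ·f  ** P2@[12:13]
i=14 'a': node 7→18 ·f  ** P1@[14:14]
i=15 'b': node 18→8 ·f
i=16 'd': node 8→6 ·f
i=17 'c': node 6→1 ·f
i=18 'd': node 1→6 ·f
i=19 'b': node 6→8 ·f
i=20 'b': node 8→8 ·f
i=21 'c': node 8→9  ** P3@[20:21]
i=22 'b': node 9→2 ·f
i=23 'c': node 2→9 ·f  ** P3@[22:23]
i=24 'c': node 9→15 ·f
i=25 'a': node 15→16  ** P1@[25:25]
i=26 'b': node 16→17  ** P6@[23:26]
i=27 'd': node 17→6 ·f
i=28 'd': node 6→7  ** P2@[27:28]
i=29 'a': node 7→18 ·f  ** P1@[29:29]
i=30 'd': node 18→6 ·f
i=31 'd': node 6→7  ** P2@[30:31]
i=32 'c': node 7→1 ·f
i=33 'b': node 1→2
i=34 'd': node 2→3
i=35 'd': node 3→4  ** P0@[32:35],P2@[34:35]
i=36 'a': node 4→18 ·f  ** P1@[36:36]
i=37 'b': node 18→8 ·f
i=38 'a': node 8→10  ** P1@[38:38]

All matches (sorted): [[1,2],[2,2],[3,1],[4,1],[5,1],[7,1],[12,0],[12,2],[13,2],[14,1],[21,3],[23,3],[25,1],[26,6],[28,2],[29,1],[31,2],[35,0],[35,2],[36,1],[38,1]]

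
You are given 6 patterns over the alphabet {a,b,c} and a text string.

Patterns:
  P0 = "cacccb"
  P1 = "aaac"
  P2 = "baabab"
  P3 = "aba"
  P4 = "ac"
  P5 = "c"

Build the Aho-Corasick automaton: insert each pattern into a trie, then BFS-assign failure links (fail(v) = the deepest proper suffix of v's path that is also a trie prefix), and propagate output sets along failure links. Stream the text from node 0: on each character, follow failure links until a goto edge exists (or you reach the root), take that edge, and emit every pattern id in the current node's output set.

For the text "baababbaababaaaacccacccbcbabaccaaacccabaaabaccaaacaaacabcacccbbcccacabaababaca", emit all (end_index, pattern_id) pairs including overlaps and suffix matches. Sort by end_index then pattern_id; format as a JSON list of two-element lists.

Construct AC machine:
Trie nodes:
  n0 'ε': a→7 b→11 c→1
  n1 'c': a→2  [P5 ends]
  n2 'ca': c→3
  n3 'cac': c→4
  n4 'cacc': c→5
  n5 'caccc': b→6
  n6 'cacccb': ·  [P0 ends]
  n7 'a': a→8 b→17 c→19
  n8 'aa': a→9
  n9 'aaa': c→10
  n10 'aaac': ·  [P1 ends]
  n11 'b': a→12
  n12 'ba': a→13
  n13 'baa': b→14
  n14 'baab': a→15
  n15 'baaba': b→16
  n16 'baabab': ·  [P2 ends]
  n17 'ab': a→18
  n18 'aba': ·  [P3 ends]
  n19 'ac': ·  [P4 ends]

Failure links (BFS by depth):
  n1('c'): parent n0 fail=0; on 'c' 0 → fail=0;  out {5}∪∅={5}
  n7('a'): parent n0 fail=0; on 'a' 0 → fail=0;  out ∅∪∅=∅
  n11('b'): parent n0 fail=0; on 'b' 0 → fail=0;  out ∅∪∅=∅
  n2('ca'): parent n1 fail=0; on 'a' 0 → fail=7;  out ∅∪∅=∅
  n8('aa'): parent n7 fail=0; on 'a' 0 → fail=7;  out ∅∪∅=∅
  n12('ba'): parent n11 fail=0; on 'a' 0 → fail=7;  out ∅∪∅=∅
  n17('ab'): parent n7 fail=0; on 'b' 0 → fail=11;  out ∅∪∅=∅
  n19('ac'): parent n7 fail=0; on 'c' 0 → fail=1;  out {4}∪{5}={4,5}
  n3('cac'): parent n2 fail=7; on 'c' 7 → fail=19;  out ∅∪{4,5}={4,5}
  n9('aaa'): parent n8 fail=7; on 'a' 7 → fail=8;  out ∅∪∅=∅
  n13('baa'): parent n12 fail=7; on 'a' 7 → fail=8;  out ∅∪∅=∅
  n18('aba'): parent n17 fail=11; on 'a' 11 → fail=12;  out {3}∪∅={3}
  n4('cacc'): parent n3 fail=19; on 'c' 19→1→0 → fail=1;  out ∅∪{5}={5}
  n10('aaac'): parent n9 fail=8; on 'c' 8→7 → fail=19;  out {1}∪{4,5}={1,4,5}
  n14('baab'): parent n13 fail=8; on 'b' 8→7 → fail=17;  out ∅∪∅=∅
  n5('caccc'): parent n4 fail=1; on 'c' 1→0 → fail=1;  out ∅∪{5}={5}
  n15('baaba'): parent n14 fail=17; on 'a' 17 → fail=18;  out ∅∪{3}={3}
  n6('cacccb'): parent n5 fail=1; on 'b' 1→0 → fail=11;  out {0}∪∅={0}
  n16('baabab'): parent n15 fail=18; on 'b' 18→12→7 → fail=17;  out {2}∪∅={2}

Text stream:
i=0 'b': node 0→11
i=1 'a': node 11→12
i=2 'a': node 12→13
i=3 'b': node 13→14
i=4 'a': node 14→15  emit P3@[2:4]
i=5 'b': node 15→16  emit P2@[0:5]
i=6 'b': node 16→11 (fail-walked)
i=7 'a': node 11→12
i=8 'a': node 12→13
i=9 'b': node 13→14
i=10 'a': node 14→15  emit P3@[8:10]
i=11 'b': node 15→16  emit P2@[6:11]
i=12 'a': node 16→18 (fail-walked)  emit P3@[10:12]
i=13 'a': node 18→13 (fail-walked)
i=14 'a': node 13→9 (fail-walked)
i=15 'a': node 9→9 (fail-walked)
i=16 'c': node 9→10  emit P1@[13:16],P4@[15:16],P5@[16:16]
i=17 'c': node 10→1 (fail-walked)  emit P5@[17:17]
i=18 'c': node 1→1 (fail-walked)  emit P5@[18:18]
i=19 'a': node 1→2
i=20 'c': node 2→3  emit P4@[19:20],P5@[20:20]
i=21 'c': node 3→4  emit P5@[21:21]
i=22 'c': node 4→5  emit P5@[22:22]
i=23 'b': node 5→6  emit P0@[18:23]
i=24 'c': node 6→1 (fail-walked)  emit P5@[24:24]
i=25 'b': node 1→11 (fail-walked)
i=26 'a': node 11→12
i=27 'b': node 12→17 (fail-walked)
i=28 'a': node 17→18  emit P3@[26:28]
i=29 'c': node 18→19 (fail-walked)  emit P4@[28:29],P5@[29:29]
i=30 'c': node 19→1 (fail-walked)  emit P5@[30:30]
i=31 'a': node 1→2
i=32 'a': node 2→8 (fail-walked)
i=33 'a': node 8→9
i=34 'c': node 9→10  emit P1@[31:34],P4@[33:34],P5@[34:34]
i=35 'c': node 10→1 (fail-walked)  emit P5@[35:35]
i=36 'c': node 1→1 (fail-walked)  emit P5@[36:36]
i=37 'a': node 1→2
i=38 'b': node 2→17 (fail-walked)
i=39 'a': node 17→18  emit P3@[37:39]
i=40 'a': node 18→13 (fail-walked)
i=41 'a': node 13→9 (fail-walked)
i=42 'b': node 9→17 (fail-walked)
i=43 'a': node 17→18  emit P3@[41:43]
i=44 'c': node 18→19 (fail-walked)  emit P4@[43:44],P5@[44:44]
i=45 'c': node 19→1 (fail-walked)  emit P5@[45:45]
i=46 'a': node 1→2
i=47 'a': node 2→8 (fail-walked)
i=48 'a': node 8→9
i=49 'c': node 9→10  emit P1@[46:49],P4@[48:49],P5@[49:49]
i=50 'a': node 10→2 (fail-walked)
i=51 'a': node 2→8 (fail-walked)
i=52 'a': node 8→9
i=53 'c': node 9→10  emit P1@[50:53],P4@[52:53],P5@[53:53]
i=54 'a': node 10→2 (fail-walked)
i=55 'b': node 2→17 (fail-walked)
i=56 'c': node 17→1 (fail-walked)  emit P5@[56:56]
i=57 'a': node 1→2
i=58 'c': node 2→3  emit P4@[57:58],P5@[58:58]
i=59 'c': node 3→4  emit P5@[59:59]
i=60 'c': node 4→5  emit P5@[60:60]
i=61 'b': node 5→6  emit P0@[56:61]
i=62 'b': node 6→11 (fail-walked)
i=63 'c': node 11→1 (fail-walked)  emit P5@[63:63]
i=64 'c': node 1→1 (fail-walked)  emit P5@[64:64]
i=65 'c': node 1→1 (fail-walked)  emit P5@[65:65]
i=66 'a': node 1→2
i=67 'c': node 2→3  emit P4@[66:67],P5@[67:67]
i=68 'a': node 3→2 (fail-walked)
i=69 'b': node 2→17 (fail-walked)
i=70 'a': node 17→18  emit P3@[68:70]
i=71 'a': node 18→13 (fail-walked)
i=72 'b': node 13→14
i=73 'a': node 14→15  emit P3@[71:73]
i=74 'b': node 15→16  emit P2@[69:74]
i=75 'a': node 16→18 (fail-walked)  emit P3@[73:75]
i=76 'c': node 18→19 (fail-walked)  emit P4@[75:76],P5@[76:76]
i=77 'a': node 19→2 (fail-walked)

Result: [[4,3],[5,2],[10,3],[11,2],[12,3],[16,1],[16,4],[16,5],[17,5],[18,5],[20,4],[20,5],[21,5],[22,5],[23,0],[24,5],[28,3],[29,4],[29,5],[30,5],[34,1],[34,4],[34,5],[35,5],[36,5],[39,3],[43,3],[44,4],[44,5],[45,5],[49,1],[49,4],[49,5],[53,1],[53,4],[53,5],[56,5],[58,4],[58,5],[59,5],[60,5],[61,0],[63,5],[64,5],[65,5],[67,4],[67,5],[70,3],[73,3],[74,2],[75,3],[76,4],[76,5]]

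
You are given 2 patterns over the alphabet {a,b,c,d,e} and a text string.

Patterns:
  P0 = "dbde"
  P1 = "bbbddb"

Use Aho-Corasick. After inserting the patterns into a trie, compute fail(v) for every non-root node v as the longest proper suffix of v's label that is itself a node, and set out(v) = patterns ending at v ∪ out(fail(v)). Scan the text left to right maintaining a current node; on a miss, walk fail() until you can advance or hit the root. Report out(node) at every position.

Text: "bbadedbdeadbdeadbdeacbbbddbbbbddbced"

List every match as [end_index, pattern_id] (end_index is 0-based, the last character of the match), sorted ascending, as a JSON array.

Build automaton:
Trie nodes:
  n0 'ε': b→5 d→1
  n1 'd': b→2
  n2 'db': d→3
  n3 'dbd': e→4
  n4 'dbde': ·  [P0 ends]
  n5 'b': b→6
  n6 'bb': b→7
  n7 'bbb': d→8
  n8 'bbbd': d→9
  n9 'bbbdd': b→10
  n10 'bbbddb': ·  [P1 ends]

Failure links (BFS by depth):
  fail(1) 'd': from fail(0)=0 chase 'd': 0 ⇒ 0;  out=∅∪out(0)=∅
  fail(5) 'b': from fail(0)=0 chase 'b': 0 ⇒ 0;  out=∅∪out(0)=∅
  fail(2) 'db': from fail(1)=0 chase 'b': 0 ⇒ 5;  out=∅∪out(5)=∅
  fail(6) 'bb': from fail(5)=0 chase 'b': 0 ⇒ 5;  out=∅∪out(5)=∅
  fail(3) 'dbd': from fail(2)=5 chase 'd': 5→0 ⇒ 1;  out=∅∪out(1)=∅
  fail(7) 'bbb': from fail(6)=5 chase 'b': 5 ⇒ 6;  out=∅∪out(6)=∅
  fail(4) 'dbde': from fail(3)=1 chase 'e': 1→0 ⇒ 0;  out={0}∪out(0)={0}
  fail(8) 'bbbd': from fail(7)=6 chase 'd': 6→5→0 ⇒ 1;  out=∅∪out(1)=∅
  fail(9) 'bbbdd': from fail(8)=1 chase 'd': 1→0 ⇒ 1;  out=∅∪out(1)=∅
  fail(10) 'bbbddb': from fail(9)=1 chase 'b': 1 ⇒ 2;  out={1}∪out(2)={1}

Scan:
i=0 'b': node 0→5
i=1 'b': node 5→6
i=2 'a': node 6→0 ·f
i=3 'd': node 0→1
i=4 'e': node 1→0 ·f
i=5 'd': node 0→1
i=6 'b': node 1→2
i=7 'd': node 2→3
i=8 'e': node 3→4  emit P0@[5:8]
i=9 'a': node 4→0 ·f
i=10 'd': node 0→1
i=11 'b': node 1→2
i=12 'd': node 2→3
i=13 'e': node 3→4  emit P0@[10:13]
i=14 'a': node 4→0 ·f
i=15 'd': node 0→1
i=16 'b': node 1→2
i=17 'd': node 2→3
i=18 'e': node 3→4  emit P0@[15:18]
i=19 'a': node 4→0 ·f
i=20 'c': node 0→0
i=21 'b': node 0→5
i=22 'b': node 5→6
i=23 'b': node 6→7
i=24 'd': node 7→8
i=25 'd': node 8→9
i=26 'b': node 9→10  emit P1@[21:26]
i=27 'b': node 10→6 ·f
i=28 'b': node 6→7
i=29 'b': node 7→7 ·f
i=30 'd': node 7→8
i=31 'd': node 8→9
i=32 'b': node 9→10  emit P1@[27:32]
i=33 'c': node 10→0 ·f
i=34 'e': node 0→0
i=35 'd': node 0→1

All matches (sorted): [[8,0],[13,0],[18,0],[26,1],[32,1]]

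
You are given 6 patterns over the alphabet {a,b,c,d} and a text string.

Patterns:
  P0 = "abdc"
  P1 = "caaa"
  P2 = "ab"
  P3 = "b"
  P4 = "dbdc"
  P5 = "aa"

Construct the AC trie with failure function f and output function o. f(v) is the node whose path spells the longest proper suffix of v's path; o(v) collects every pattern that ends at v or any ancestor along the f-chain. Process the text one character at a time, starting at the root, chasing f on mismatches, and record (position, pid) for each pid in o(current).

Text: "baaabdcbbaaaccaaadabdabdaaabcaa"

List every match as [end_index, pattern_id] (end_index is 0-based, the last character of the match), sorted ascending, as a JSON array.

Build automaton:
Trie nodes:
  n0 'ε': a→1 b→9 c→5 d→10
  n1 'a': a→14 b→2
  n2 'ab': d→3  [P2 ends]
  n3 'abd': c→4
  n4 'abdc': ·  [P0 ends]
  n5 'c': a→6
  n6 'ca': a→7
  n7 'caa': a→8
  n8 'caaa': ·  [P1 ends]
  n9 'b': ·  [P3 ends]
  n10 'd': b→11
  n11 'db': d→12
  n12 'dbd': c→13
  n13 'dbdc': ·  [P4 ends]
  n14 'aa': ·  [P5 ends]

Failure links (BFS by depth):
  n1('a'): parent n0 fail=0; on 'a' 0 → fail=0;  out ∅∪∅=∅
  n5('c'): parent n0 fail=0; on 'c' 0 → fail=0;  out ∅∪∅=∅
  n9('b'): parent n0 fail=0; on 'b' 0 → fail=0;  out {3}∪∅={3}
  n10('d'): parent n0 fail=0; on 'd' 0 → fail=0;  out ∅∪∅=∅
  n2('ab'): parent n1 fail=0; on 'b' 0 → fail=9;  out {2}∪{3}={2,3}
  n6('ca'): parent n5 fail=0; on 'a' 0 → fail=1;  out ∅∪∅=∅
  n11('db'): parent n10 fail=0; on 'b' 0 → fail=9;  out ∅∪{3}={3}
  n14('aa'): parent n1 fail=0; on 'a' 0 → fail=1;  out {5}∪∅={5}
  n3('abd'): parent n2 fail=9; on 'd' 9→0 → fail=10;  out ∅∪∅=∅
  n7('caa'): parent n6 fail=1; on 'a' 1 → fail=14;  out ∅∪{5}={5}
  n12('dbd'): parent n11 fail=9; on 'd' 9→0 → fail=10;  out ∅∪∅=∅
  n4('abdc'): parent n3 fail=10; on 'c' 10→0 → fail=5;  out {0}∪∅={0}
  n8('caaa'): parent n7 fail=14; on 'a' 14→1 → fail=14;  out {1}∪{5}={1,5}
  n13('dbdc'): parent n12 fail=10; on 'c' 10→0 → fail=5;  out {4}∪∅={4}

Run:
[0] read 'b'  n0⇒n9  → match P3@[0:0]
[1] read 'a'  n9⇒n1 (fail-walked)
[2] read 'a'  n1⇒n14  → match P5@[1:2]
[3] read 'a'  n14⇒n14 (fail-walked)  → match P5@[2:3]
[4] read 'b'  n14⇒n2 (fail-walked)  → match P2@[3:4],P3@[4:4]
[5] read 'd'  n2⇒n3
[6] read 'c'  n3⇒n4  → match P0@[3:6]
[7] read 'b'  n4⇒n9 (fail-walked)  → match P3@[7:7]
[8] read 'b'  n9⇒n9 (fail-walked)  → match P3@[8:8]
[9] read 'a'  n9⇒n1 (fail-walked)
[10] read 'a'  n1⇒n14  → match P5@[9:10]
[11] read 'a'  n14⇒n14 (fail-walked)  → match P5@[10:11]
[12] read 'c'  n14⇒n5 (fail-walked)
[13] read 'c'  n5⇒n5 (fail-walked)
[14] read 'a'  n5⇒n6
[15] read 'a'  n6⇒n7  → match P5@[14:15]
[16] read 'a'  n7⇒n8  → match P1@[13:16],P5@[15:16]
[17] read 'd'  n8⇒n10 (fail-walked)
[18] read 'a'  n10⇒n1 (fail-walked)
[19] read 'b'  n1⇒n2  → match P2@[18:19],P3@[19:19]
[20] read 'd'  n2⇒n3
[21] read 'a'  n3⇒n1 (fail-walked)
[22] read 'b'  n1⇒n2  → match P2@[21:22],P3@[22:22]
[23] read 'd'  n2⇒n3
[24] read 'a'  n3⇒n1 (fail-walked)
[25] read 'a'  n1⇒n14  → match P5@[24:25]
[26] read 'a'  n14⇒n14 (fail-walked)  → match P5@[25:26]
[27] read 'b'  n14⇒n2 (fail-walked)  → match P2@[26:27],P3@[27:27]
[28] read 'c'  n2⇒n5 (fail-walked)
[29] read 'a'  n5⇒n6
[30] read 'a'  n6⇒n7  → match P5@[29:30]

Matches: [[0,3],[2,5],[3,5],[4,2],[4,3],[6,0],[7,3],[8,3],[10,5],[11,5],[15,5],[16,1],[16,5],[19,2],[19,3],[22,2],[22,3],[25,5],[26,5],[27,2],[27,3],[30,5]]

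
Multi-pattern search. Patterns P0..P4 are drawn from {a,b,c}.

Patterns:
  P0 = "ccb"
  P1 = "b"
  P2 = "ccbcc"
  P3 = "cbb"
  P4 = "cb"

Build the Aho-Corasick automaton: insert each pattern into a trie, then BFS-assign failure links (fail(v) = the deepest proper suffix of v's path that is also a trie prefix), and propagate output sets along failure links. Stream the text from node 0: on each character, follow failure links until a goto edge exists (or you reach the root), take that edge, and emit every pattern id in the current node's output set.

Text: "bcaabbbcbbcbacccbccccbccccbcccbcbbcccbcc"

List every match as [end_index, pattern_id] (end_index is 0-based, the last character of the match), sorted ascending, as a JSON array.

Build:
Trie nodes:
  n0 'ε': b→4 c→1
  n1 'c': b→7 c→2
  n2 'cc': b→3
  n3 'ccb': c→5  ←P0
  n4 'b': ·  ←P1
  n5 'ccbc': c→6
  n6 'ccbcc': ·  ←P2
  n7 'cb': b→8  ←P4
  n8 'cbb': ·  ←P3

BFS fail/out derivation:
  n1('c'): parent n0 fail=0; on 'c' 0 → fail=0;  out ∅∪∅=∅
  n4('b'): parent n0 fail=0; on 'b' 0 → fail=0;  out {1}∪∅={1}
  n2('cc'): parent n1 fail=0; on 'c' 0 → fail=1;  out ∅∪∅=∅
  n7('cb'): parent n1 fail=0; on 'b' 0 → fail=4;  out {4}∪{1}={1,4}
  n3('ccb'): parent n2 fail=1; on 'b' 1 → fail=7;  out {0}∪{1,4}={0,1,4}
  n8('cbb'): parent n7 fail=4; on 'b' 4→0 → fail=4;  out {3}∪{1}={1,3}
  n5('ccbc'): parent n3 fail=7; on 'c' 7→4→0 → fail=1;  out ∅∪∅=∅
  n6('ccbcc'): parent n5 fail=1; on 'c' 1 → fail=2;  out {2}∪∅={2}

Scan:
pos 0 'b': at 4  → match P1@[0:0]
pos 1 'c': at 1 (via fail)
pos 2 'a': at 0 (via fail)
pos 3 'a': at 0
pos 4 'b': at 4  → match P1@[4:4]
pos 5 'b': at 4 (via fail)  → match P1@[5:5]
pos 6 'b': at 4 (via fail)  → match P1@[6:6]
pos 7 'c': at 1 (via fail)
pos 8 'b': at 7  → match P1@[8:8],P4@[7:8]
pos 9 'b': at 8  → match P1@[9:9],P3@[7:9]
pos 10 'c': at 1 (via fail)
pos 11 'b': at 7  → match P1@[11:11],P4@[10:11]
pos 12 'a': at 0 (via fail)
pos 13 'c': at 1
pos 14 'c': at 2
pos 15 'c': at 2 (via fail)
pos 16 'b': at 3  → match P0@[14:16],P1@[16:16],P4@[15:16]
pos 17 'c': at 5
pos 18 'c': at 6  → match P2@[14:18]
pos 19 'c': at 2 (via fail)
pos 20 'c': at 2 (via fail)
pos 21 'b': at 3  → match P0@[19:21],P1@[21:21],P4@[20:21]
pos 22 'c': at 5
pos 23 'c': at 6  → match P2@[19:23]
pos 24 'c': at 2 (via fail)
pos 25 'c': at 2 (via fail)
pos 26 'b': at 3  → match P0@[24:26],P1@[26:26],P4@[25:26]
pos 27 'c': at 5
pos 28 'c': at 6  → match P2@[24:28]
pos 29 'c': at 2 (via fail)
pos 30 'b': at 3  → match P0@[28:30],P1@[30:30],P4@[29:30]
pos 31 'c': at 5
pos 32 'b': at 7 (via fail)  → match P1@[32:32],P4@[31:32]
pos 33 'b': at 8  → match P1@[33:33],P3@[31:33]
pos 34 'c': at 1 (via fail)
pos 35 'c': at 2
pos 36 'c': at 2 (via fail)
pos 37 'b': at 3  → match P0@[35:37],P1@[37:37],P4@[36:37]
pos 38 'c': at 5
pos 39 'c': at 6  → match P2@[35:39]

Matches: [[0,1],[4,1],[5,1],[6,1],[8,1],[8,4],[9,1],[9,3],[11,1],[11,4],[16,0],[16,1],[16,4],[18,2],[21,0],[21,1],[21,4],[23,2],[26,0],[26,1],[26,4],[28,2],[30,0],[30,1],[30,4],[32,1],[32,4],[33,1],[33,3],[37,0],[37,1],[37,4],[39,2]]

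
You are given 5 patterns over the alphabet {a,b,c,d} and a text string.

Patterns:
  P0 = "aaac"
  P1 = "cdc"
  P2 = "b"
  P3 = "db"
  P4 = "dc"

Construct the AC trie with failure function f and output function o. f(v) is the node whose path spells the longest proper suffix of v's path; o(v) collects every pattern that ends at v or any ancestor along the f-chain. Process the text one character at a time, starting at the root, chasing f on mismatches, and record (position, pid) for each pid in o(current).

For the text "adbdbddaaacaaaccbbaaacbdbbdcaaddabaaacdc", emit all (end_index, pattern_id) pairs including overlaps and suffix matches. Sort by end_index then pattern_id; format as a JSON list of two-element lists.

Construct AC machine:
Trie nodes:
  n0 'ε': a→1 b→8 c→5 d→9
  n1 'a': a→2
  n2 'aa': a→3
  n3 'aaa': c→4
  n4 'aaac': ·  [P0 ends]
  n5 'c': d→6
  n6 'cd': c→7
  n7 'cdc': ·  [P1 ends]
  n8 'b': ·  [P2 ends]
  n9 'd': b→10 c→11
  n10 'db': ·  [P3 ends]
  n11 'dc': ·  [P4 ends]

BFS fail/out derivation:
  fail(1) 'a': from fail(0)=0 chase 'a': 0 ⇒ 0;  out=∅∪out(0)=∅
  fail(5) 'c': from fail(0)=0 chase 'c': 0 ⇒ 0;  out=∅∪out(0)=∅
  fail(8) 'b': from fail(0)=0 chase 'b': 0 ⇒ 0;  out={2}∪out(0)={2}
  fail(9) 'd': from fail(0)=0 chase 'd': 0 ⇒ 0;  out=∅∪out(0)=∅
  fail(2) 'aa': from fail(1)=0 chase 'a': 0 ⇒ 1;  out=∅∪out(1)=∅
  fail(6) 'cd': from fail(5)=0 chase 'd': 0 ⇒ 9;  out=∅∪out(9)=∅
  fail(10) 'db': from fail(9)=0 chase 'b': 0 ⇒ 8;  out={3}∪out(8)={2,3}
  fail(11) 'dc': from fail(9)=0 chase 'c': 0 ⇒ 5;  out={4}∪out(5)={4}
  fail(3) 'aaa': from fail(2)=1 chase 'a': 1 ⇒ 2;  out=∅∪out(2)=∅
  fail(7) 'cdc': from fail(6)=9 chase 'c': 9 ⇒ 11;  out={1}∪out(11)={1,4}
  fail(4) 'aaac': from fail(3)=2 chase 'c': 2→1→0 ⇒ 5;  out={0}∪out(5)={0}

Scan:
pos 0 'a': at 1
pos 1 'd': at 9 (fail-walked)
pos 2 'b': at 10  ** P2@[2:2],P3@[1:2]
pos 3 'd': at 9 (fail-walked)
pos 4 'b': at 10  ** P2@[4:4],P3@[3:4]
pos 5 'd': at 9 (fail-walked)
pos 6 'd': at 9 (fail-walked)
pos 7 'a': at 1 (fail-walked)
pos 8 'a': at 2
pos 9 'a': at 3
pos 10 'c': at 4  ** P0@[7:10]
pos 11 'a': at 1 (fail-walked)
pos 12 'a': at 2
pos 13 'a': at 3
pos 14 'c': at 4  ** P0@[11:14]
pos 15 'c': at 5 (fail-walked)
pos 16 'b': at 8 (fail-walked)  ** P2@[16:16]
pos 17 'b': at 8 (fail-walked)  ** P2@[17:17]
pos 18 'a': at 1 (fail-walked)
pos 19 'a': at 2
pos 20 'a': at 3
pos 21 'c': at 4  ** P0@[18:21]
pos 22 'b': at 8 (fail-walked)  ** P2@[22:22]
pos 23 'd': at 9 (fail-walked)
pos 24 'b': at 10  ** P2@[24:24],P3@[23:24]
pos 25 'b': at 8 (fail-walked)  ** P2@[25:25]
pos 26 'd': at 9 (fail-walked)
pos 27 'c': at 11  ** P4@[26:27]
pos 28 'a': at 1 (fail-walked)
pos 29 'a': at 2
pos 30 'd': at 9 (fail-walked)
pos 31 'd': at 9 (fail-walked)
pos 32 'a': at 1 (fail-walked)
pos 33 'b': at 8 (fail-walked)  ** P2@[33:33]
pos 34 'a': at 1 (fail-walked)
pos 35 'a': at 2
pos 36 'a': at 3
pos 37 'c': at 4  ** P0@[34:37]
pos 38 'd': at 6 (fail-walked)
pos 39 'c': at 7  ** P1@[37:39],P4@[38:39]

Matches: [[2,2],[2,3],[4,2],[4,3],[10,0],[14,0],[16,2],[17,2],[21,0],[22,2],[24,2],[24,3],[25,2],[27,4],[33,2],[37,0],[39,1],[39,4]]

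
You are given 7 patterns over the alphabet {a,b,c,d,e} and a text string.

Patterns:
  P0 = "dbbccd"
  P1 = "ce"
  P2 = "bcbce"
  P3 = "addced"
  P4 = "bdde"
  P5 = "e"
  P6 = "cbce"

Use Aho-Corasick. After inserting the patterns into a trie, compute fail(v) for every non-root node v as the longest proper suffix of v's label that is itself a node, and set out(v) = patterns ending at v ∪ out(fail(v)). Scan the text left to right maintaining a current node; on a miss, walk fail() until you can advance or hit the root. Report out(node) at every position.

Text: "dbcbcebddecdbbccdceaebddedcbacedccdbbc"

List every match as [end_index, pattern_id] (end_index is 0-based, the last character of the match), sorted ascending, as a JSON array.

Build automaton:
Trie nodes:
  n0 'ε': a→14 b→9 c→7 d→1 e→23
  n1 'd': b→2
  n2 'db': b→3
  n3 'dbb': c→4
  n4 'dbbc': c→5
  n5 'dbbcc': d→6
  n6 'dbbccd': ·  [P0 ends]
  n7 'c': b→24 e→8
  n8 'ce': ·  [P1 ends]
  n9 'b': c→10 d→20
  n10 'bc': b→11
  n11 'bcb': c→12
  n12 'bcbc': e→13
  n13 'bcbce': ·  [P2 ends]
  n14 'a': d→15
  n15 'ad': d→16
  n16 'add': c→17
  n17 'addc': e→18
  n18 'addce': d→19
  n19 'addced': ·  [P3 ends]
  n20 'bd': d→21
  n21 'bdd': e→22
  n22 'bdde': ·  [P4 ends]
  n23 'e': ·  [P5 ends]
  n24 'cb': c→25
  n25 'cbc': e→26
  n26 'cbce': ·  [P6 ends]

Failure links (BFS by depth):
  fail(1) 'd': from fail(0)=0 chase 'd': 0 ⇒ 0;  out=∅∪out(0)=∅
  fail(7) 'c': from fail(0)=0 chase 'c': 0 ⇒ 0;  out=∅∪out(0)=∅
  fail(9) 'b': from fail(0)=0 chase 'b': 0 ⇒ 0;  out=∅∪out(0)=∅
  fail(14) 'a': from fail(0)=0 chase 'a': 0 ⇒ 0;  out=∅∪out(0)=∅
  fail(23) 'e': from fail(0)=0 chase 'e': 0 ⇒ 0;  out={5}∪out(0)={5}
  fail(2) 'db': from fail(1)=0 chase 'b': 0 ⇒ 9;  out=∅∪out(9)=∅
  fail(8) 'ce': from fail(7)=0 chase 'e': 0 ⇒ 23;  out={1}∪out(23)={1,5}
  fail(10) 'bc': from fail(9)=0 chase 'c': 0 ⇒ 7;  out=∅∪out(7)=∅
  fail(15) 'ad': from fail(14)=0 chase 'd': 0 ⇒ 1;  out=∅∪out(1)=∅
  fail(20) 'bd': from fail(9)=0 chase 'd': 0 ⇒ 1;  out=∅∪out(1)=∅
  fail(24) 'cb': from fail(7)=0 chase 'b': 0 ⇒ 9;  out=∅∪out(9)=∅
  fail(3) 'dbb': from fail(2)=9 chase 'b': 9→0 ⇒ 9;  out=∅∪out(9)=∅
  fail(11) 'bcb': from fail(10)=7 chase 'b': 7 ⇒ 24;  out=∅∪out(24)=∅
  fail(16) 'add': from fail(15)=1 chase 'd': 1→0 ⇒ 1;  out=∅∪out(1)=∅
  fail(21) 'bdd': from fail(20)=1 chase 'd': 1→0 ⇒ 1;  out=∅∪out(1)=∅
  fail(25) 'cbc': from fail(24)=9 chase 'c': 9 ⇒ 10;  out=∅∪out(10)=∅
  fail(4) 'dbbc': from fail(3)=9 chase 'c': 9 ⇒ 10;  out=∅∪out(10)=∅
  fail(12) 'bcbc': from fail(11)=24 chase 'c': 24 ⇒ 25;  out=∅∪out(25)=∅
  fail(17) 'addc': from fail(16)=1 chase 'c': 1→0 ⇒ 7;  out=∅∪out(7)=∅
  fail(22) 'bdde': from fail(21)=1 chase 'e': 1→0 ⇒ 23;  out={4}∪out(23)={4,5}
  fail(26) 'cbce': from fail(25)=10 chase 'e': 10→7 ⇒ 8;  out={6}∪out(8)={1,5,6}
  fail(5) 'dbbcc': from fail(4)=10 chase 'c': 10→7→0 ⇒ 7;  out=∅∪out(7)=∅
  fail(13) 'bcbce': from fail(12)=25 chase 'e': 25 ⇒ 26;  out={2}∪out(26)={1,2,5,6}
  fail(18) 'addce': from fail(17)=7 chase 'e': 7 ⇒ 8;  out=∅∪out(8)={1,5}
  fail(6) 'dbbccd': from fail(5)=7 chase 'd': 7→0 ⇒ 1;  out={0}∪out(1)={0}
  fail(19) 'addced': from fail(18)=8 chase 'd': 8→23→0 ⇒ 1;  out={3}∪out(1)={3}

Run:
pos 0 'd': at 1
pos 1 'b': at 2
pos 2 'c': at 10 (fail-walked)
pos 3 'b': at 11
pos 4 'c': at 12
pos 5 'e': at 13  emit P1@[4:5],P2@[1:5],P5@[5:5],P6@[2:5]
pos 6 'b': at 9 (fail-walked)
pos 7 'd': at 20
pos 8 'd': at 21
pos 9 'e': at 22  emit P4@[6:9],P5@[9:9]
pos 10 'c': at 7 (fail-walked)
pos 11 'd': at 1 (fail-walked)
pos 12 'b': at 2
pos 13 'b': at 3
pos 14 'c': at 4
pos 15 'c': at 5
pos 16 'd': at 6  emit P0@[11:16]
pos 17 'c': at 7 (fail-walked)
pos 18 'e': at 8  emit P1@[17:18],P5@[18:18]
pos 19 'a': at 14 (fail-walked)
pos 20 'e': at 23 (fail-walked)  emit P5@[20:20]
pos 21 'b': at 9 (fail-walked)
pos 22 'd': at 20
pos 23 'd': at 21
pos 24 'e': at 22  emit P4@[21:24],P5@[24:24]
pos 25 'd': at 1 (fail-walked)
pos 26 'c': at 7 (fail-walked)
pos 27 'b': at 24
pos 28 'a': at 14 (fail-walked)
pos 29 'c': at 7 (fail-walked)
pos 30 'e': at 8  emit P1@[29:30],P5@[30:30]
pos 31 'd': at 1 (fail-walked)
pos 32 'c': at 7 (fail-walked)
pos 33 'c': at 7 (fail-walked)
pos 34 'd': at 1 (fail-walked)
pos 35 'b': at 2
pos 36 'b': at 3
pos 37 'c': at 4

All matches (sorted): [[5,1],[5,2],[5,5],[5,6],[9,4],[9,5],[16,0],[18,1],[18,5],[20,5],[24,4],[24,5],[30,1],[30,5]]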